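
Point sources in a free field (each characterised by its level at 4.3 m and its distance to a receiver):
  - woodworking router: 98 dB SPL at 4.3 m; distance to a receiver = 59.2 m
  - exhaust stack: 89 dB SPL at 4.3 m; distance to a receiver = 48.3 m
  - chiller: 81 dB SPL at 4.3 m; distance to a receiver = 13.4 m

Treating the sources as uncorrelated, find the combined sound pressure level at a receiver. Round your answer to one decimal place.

77.2 dB SPL

First find each source's level at the receiver (point-source: −20·log₁₀(r/r_ref)), then combine on an intensity basis.
woodworking router: 98 − 20·log₁₀(59.2/4.3) = 98 − 22.78 = 75.22 dB SPL.
exhaust stack: 89 − 20·log₁₀(48.3/4.3) = 89 − 21.01 = 67.99 dB SPL.
chiller: 81 − 20·log₁₀(13.4/4.3) = 81 − 9.87 = 71.13 dB SPL.
Σ 10^(L/10) = 5.255e+07 → L_total = 10·log₁₀(5.255e+07) = 77.21 dB SPL.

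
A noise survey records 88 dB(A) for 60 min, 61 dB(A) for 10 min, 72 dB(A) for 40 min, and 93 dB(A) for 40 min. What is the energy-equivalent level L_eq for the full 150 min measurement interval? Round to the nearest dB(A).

The energy average is taken in the linear domain: L_eq = 10·log₁₀[(Σ tᵢ·10^(Lᵢ/10))/T], T = 150 min.
Σ tᵢ·10^(Lᵢ/10) = 60·10^(88/10) + 10·10^(61/10) + 40·10^(72/10) + 40·10^(93/10) = 1.183e+11.
L_eq = 10·log₁₀(1.183e+11/150) = 88.97 dB(A).

89 dB(A)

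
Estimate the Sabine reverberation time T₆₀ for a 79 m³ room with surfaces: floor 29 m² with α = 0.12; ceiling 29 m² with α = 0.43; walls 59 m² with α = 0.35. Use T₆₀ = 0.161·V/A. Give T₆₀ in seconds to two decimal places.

0.35 s

Total absorption A = 29·0.12 + 29·0.43 + 59·0.35 = 36.60 m² sabins.
T₆₀ = 0.161 × 79 / 36.60 = 0.348 s.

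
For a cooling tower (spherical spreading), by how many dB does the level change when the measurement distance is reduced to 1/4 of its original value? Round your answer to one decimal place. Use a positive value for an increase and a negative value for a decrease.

Point-source spreading: ΔL = −20·log₁₀(r₂/r₁).
ΔL = −20·log₁₀(0.25) = +12.04 dB.

+12.0 dB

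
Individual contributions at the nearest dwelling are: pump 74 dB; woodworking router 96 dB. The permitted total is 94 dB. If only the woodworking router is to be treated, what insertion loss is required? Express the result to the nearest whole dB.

The untreated sources together contribute 10^(74/10) = 2.512e+07, i.e. 74.00 dB.
To meet 94 dB overall, the treated woodworking router may contribute at most 10^(94/10) − 2.512e+07 = 2.487e+09, i.e. 93.96 dB.
Required insertion loss = 96 − 93.96 = 2.04 dB.

2 dB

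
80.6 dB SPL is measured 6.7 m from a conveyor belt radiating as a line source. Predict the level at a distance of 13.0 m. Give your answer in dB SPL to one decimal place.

77.7 dB SPL

Cylindrical spreading from a line source gives a 10·log₁₀(r₂/r₁) drop.
L₂ = 80.6 − 10·log₁₀(13.0/6.7) = 80.6 − 2.879 = 77.72 dB SPL.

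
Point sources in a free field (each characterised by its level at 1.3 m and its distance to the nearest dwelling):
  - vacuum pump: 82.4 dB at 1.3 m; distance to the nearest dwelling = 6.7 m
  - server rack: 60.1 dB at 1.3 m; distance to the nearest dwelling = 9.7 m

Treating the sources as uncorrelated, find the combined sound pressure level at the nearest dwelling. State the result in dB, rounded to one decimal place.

68.2 dB

Propagate each source to the receiver with L = L_ref − 20·log₁₀(r/r_ref), then add intensities.
vacuum pump: 82.4 − 20·log₁₀(6.7/1.3) = 82.4 − 14.24 = 68.16 dB.
server rack: 60.1 − 20·log₁₀(9.7/1.3) = 60.1 − 17.46 = 42.64 dB.
Σ 10^(L/10) = 6.561e+06 → L_total = 10·log₁₀(6.561e+06) = 68.17 dB.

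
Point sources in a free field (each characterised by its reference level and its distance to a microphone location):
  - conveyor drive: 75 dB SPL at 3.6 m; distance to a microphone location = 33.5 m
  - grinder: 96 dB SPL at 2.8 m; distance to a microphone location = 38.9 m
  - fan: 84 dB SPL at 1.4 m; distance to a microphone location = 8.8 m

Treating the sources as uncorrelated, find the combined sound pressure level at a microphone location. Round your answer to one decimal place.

74.4 dB SPL

Propagate each source to the receiver with L = L_ref − 20·log₁₀(r/r_ref), then add intensities.
conveyor drive: 75 − 20·log₁₀(33.5/3.6) = 75 − 19.37 = 55.63 dB SPL.
grinder: 96 − 20·log₁₀(38.9/2.8) = 96 − 22.86 = 73.14 dB SPL.
fan: 84 − 20·log₁₀(8.8/1.4) = 84 − 15.97 = 68.03 dB SPL.
Σ 10^(L/10) = 2.735e+07 → L_total = 10·log₁₀(2.735e+07) = 74.37 dB SPL.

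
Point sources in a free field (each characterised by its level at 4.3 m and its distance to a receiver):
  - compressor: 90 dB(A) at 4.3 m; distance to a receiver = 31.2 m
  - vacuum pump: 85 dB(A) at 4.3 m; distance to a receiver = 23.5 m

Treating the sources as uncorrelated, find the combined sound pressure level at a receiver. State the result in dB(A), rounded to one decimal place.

74.7 dB(A)

Propagate each source to the receiver with L = L_ref − 20·log₁₀(r/r_ref), then add intensities.
compressor: 90 − 20·log₁₀(31.2/4.3) = 90 − 17.21 = 72.79 dB(A).
vacuum pump: 85 − 20·log₁₀(23.5/4.3) = 85 − 14.75 = 70.25 dB(A).
Σ 10^(L/10) = 2.958e+07 → L_total = 10·log₁₀(2.958e+07) = 74.71 dB(A).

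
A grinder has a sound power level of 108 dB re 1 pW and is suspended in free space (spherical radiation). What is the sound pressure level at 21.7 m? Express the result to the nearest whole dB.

The power spreads over a sphere of area 4π·r², so L_p = L_w − 10·log₁₀(4π·r²).
4π·r² = 5917 m², 10·log₁₀ of that is 37.721 dB.
L_p = 108 − 37.721 = 70.28 dB.

70 dB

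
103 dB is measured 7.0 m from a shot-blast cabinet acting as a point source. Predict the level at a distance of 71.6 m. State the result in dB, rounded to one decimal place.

For a point source, L₂ = L₁ − 20·log₁₀(r₂/r₁).
L₂ = 103 − 20·log₁₀(71.6/7.0) = 103 − 20.196 = 82.80 dB.

82.8 dB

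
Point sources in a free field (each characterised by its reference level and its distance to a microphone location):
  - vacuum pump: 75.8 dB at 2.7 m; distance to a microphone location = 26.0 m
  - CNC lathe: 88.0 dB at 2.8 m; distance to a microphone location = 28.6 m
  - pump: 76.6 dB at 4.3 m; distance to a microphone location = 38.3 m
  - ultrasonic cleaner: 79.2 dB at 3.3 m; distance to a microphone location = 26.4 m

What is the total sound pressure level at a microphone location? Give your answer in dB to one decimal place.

69.2 dB

Apply inverse-square spreading to bring every level to the receiver, then sum 10^(L/10).
vacuum pump: 75.8 − 20·log₁₀(26.0/2.7) = 75.8 − 19.67 = 56.13 dB.
CNC lathe: 88.0 − 20·log₁₀(28.6/2.8) = 88.0 − 20.18 = 67.82 dB.
pump: 76.6 − 20·log₁₀(38.3/4.3) = 76.6 − 18.99 = 57.61 dB.
ultrasonic cleaner: 79.2 − 20·log₁₀(26.4/3.3) = 79.2 − 18.06 = 61.14 dB.
Σ 10^(L/10) = 8.333e+06 → L_total = 10·log₁₀(8.333e+06) = 69.21 dB.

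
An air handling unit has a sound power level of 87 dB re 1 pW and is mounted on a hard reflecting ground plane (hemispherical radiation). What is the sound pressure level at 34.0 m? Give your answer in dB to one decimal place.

L_p = L_w − 10·log₁₀(2π·r²) with r = 34.0 m.
2π·r² = 7263 m², 10·log₁₀ of that is 38.611 dB.
L_p = 87 − 38.611 = 48.39 dB.

48.4 dB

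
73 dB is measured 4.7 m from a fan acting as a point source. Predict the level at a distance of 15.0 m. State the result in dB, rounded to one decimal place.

For a point source, L₂ = L₁ − 20·log₁₀(r₂/r₁).
L₂ = 73 − 20·log₁₀(15.0/4.7) = 73 − 10.080 = 62.92 dB.

62.9 dB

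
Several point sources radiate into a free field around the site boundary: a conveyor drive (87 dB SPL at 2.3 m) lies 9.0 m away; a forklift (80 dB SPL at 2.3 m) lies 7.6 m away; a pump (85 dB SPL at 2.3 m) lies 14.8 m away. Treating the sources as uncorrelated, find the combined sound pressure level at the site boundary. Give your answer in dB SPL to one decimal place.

76.9 dB SPL

First find each source's level at the receiver (point-source: −20·log₁₀(r/r_ref)), then combine on an intensity basis.
conveyor drive: 87 − 20·log₁₀(9.0/2.3) = 87 − 11.85 = 75.15 dB SPL.
forklift: 80 − 20·log₁₀(7.6/2.3) = 80 − 10.38 = 69.62 dB SPL.
pump: 85 − 20·log₁₀(14.8/2.3) = 85 − 16.17 = 68.83 dB SPL.
Σ 10^(L/10) = 4.953e+07 → L_total = 10·log₁₀(4.953e+07) = 76.95 dB SPL.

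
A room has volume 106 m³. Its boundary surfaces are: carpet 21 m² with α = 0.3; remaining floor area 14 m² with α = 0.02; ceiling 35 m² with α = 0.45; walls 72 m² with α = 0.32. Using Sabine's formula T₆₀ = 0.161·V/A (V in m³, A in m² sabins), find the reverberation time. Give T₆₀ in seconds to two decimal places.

A = Σ Sᵢαᵢ = 21·0.3 + 14·0.02 + 35·0.45 + 72·0.32 = 45.37 m².
T₆₀ = 0.161 × 106 / 45.37 = 0.376 s.

0.38 s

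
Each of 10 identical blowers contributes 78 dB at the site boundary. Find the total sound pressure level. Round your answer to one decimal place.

88.0 dB

With 10 equal, uncorrelated contributions the intensity is 10× that of one unit, giving a rise of 10·log₁₀ 10.
L_total = 78 + 10·log₁₀(10) = 78 + 10.000 = 88.00 dB.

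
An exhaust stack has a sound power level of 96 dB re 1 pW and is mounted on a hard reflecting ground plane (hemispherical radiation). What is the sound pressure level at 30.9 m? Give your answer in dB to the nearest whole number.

L_p = L_w − 10·log₁₀(2π·r²) with r = 30.9 m.
2π·r² = 5999 m², 10·log₁₀ of that is 37.781 dB.
L_p = 96 − 37.781 = 58.22 dB.

58 dB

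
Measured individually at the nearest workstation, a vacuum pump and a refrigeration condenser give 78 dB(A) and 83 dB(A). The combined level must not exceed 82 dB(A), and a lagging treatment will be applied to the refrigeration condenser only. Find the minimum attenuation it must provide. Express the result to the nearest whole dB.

3 dB

Everything except the refrigeration condenser sums to 10^(78/10) = 6.310e+07 in linear terms, 78.00 dB(A).
The limit corresponds to 10^(82/10) = 1.585e+08; subtracting the fixed part leaves 9.539e+07 for the refrigeration condenser, i.e. 79.80 dB(A).
Required insertion loss = 83 − 79.80 = 3.20 dB.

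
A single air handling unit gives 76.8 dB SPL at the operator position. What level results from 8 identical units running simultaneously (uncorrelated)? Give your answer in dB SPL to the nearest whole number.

N identical incoherent sources raise the level by 10·log₁₀ N.
L_total = 76.8 + 10·log₁₀(8) = 76.8 + 9.031 = 85.83 dB SPL.

86 dB SPL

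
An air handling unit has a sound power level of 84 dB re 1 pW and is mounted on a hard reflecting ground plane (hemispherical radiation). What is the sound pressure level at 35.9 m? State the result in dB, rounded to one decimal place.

44.9 dB

Free-field hemispherical radiation: L_p = L_w − 10·log₁₀(2π·r²), r = 35.9 m.
2π·r² = 8098 m², 10·log₁₀ of that is 39.084 dB.
L_p = 84 − 39.084 = 44.92 dB.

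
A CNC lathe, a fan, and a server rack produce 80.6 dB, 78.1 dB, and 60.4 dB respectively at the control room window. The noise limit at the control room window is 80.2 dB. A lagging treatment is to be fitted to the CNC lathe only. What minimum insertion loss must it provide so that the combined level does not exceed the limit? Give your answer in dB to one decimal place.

Fixed contribution from the other sources: Σ 10^(L/10) = 10^(78.1/10) + 10^(60.4/10) = 6.566e+07 (78.17 dB).
To meet 80.2 dB overall, the treated CNC lathe may contribute at most 10^(80.2/10) − 6.566e+07 = 3.905e+07, i.e. 75.92 dB.
So the CNC lathe must be reduced from 80.6 to 75.92 dB: IL = 4.68 dB.

4.7 dB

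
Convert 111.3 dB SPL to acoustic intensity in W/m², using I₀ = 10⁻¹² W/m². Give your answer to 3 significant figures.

0.135 W/m²

I/I₀ = 10^(111.3/10) = 1.349e+11, so I = 1.349e+11 × 10⁻¹² W/m².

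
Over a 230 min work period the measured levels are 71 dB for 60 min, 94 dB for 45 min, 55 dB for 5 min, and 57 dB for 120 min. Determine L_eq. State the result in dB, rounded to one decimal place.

Weight each interval's intensity by its duration and average over T = 230 min:
Σ tᵢ·10^(Lᵢ/10) = 60·10^(71/10) + 45·10^(94/10) + 5·10^(55/10) + 120·10^(57/10) = 1.139e+11.
L_eq = 10·log₁₀(1.139e+11/230) = 86.95 dB.

86.9 dB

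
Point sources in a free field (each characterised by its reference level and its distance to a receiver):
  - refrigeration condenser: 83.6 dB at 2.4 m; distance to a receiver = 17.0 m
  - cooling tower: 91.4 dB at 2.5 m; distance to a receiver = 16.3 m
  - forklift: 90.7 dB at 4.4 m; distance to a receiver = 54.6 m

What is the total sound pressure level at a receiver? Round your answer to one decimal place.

76.5 dB

Apply inverse-square spreading to bring every level to the receiver, then sum 10^(L/10).
refrigeration condenser: 83.6 − 20·log₁₀(17.0/2.4) = 83.6 − 17.00 = 66.60 dB.
cooling tower: 91.4 − 20·log₁₀(16.3/2.5) = 91.4 − 16.28 = 75.12 dB.
forklift: 90.7 − 20·log₁₀(54.6/4.4) = 90.7 − 21.87 = 68.83 dB.
Σ 10^(L/10) = 4.467e+07 → L_total = 10·log₁₀(4.467e+07) = 76.50 dB.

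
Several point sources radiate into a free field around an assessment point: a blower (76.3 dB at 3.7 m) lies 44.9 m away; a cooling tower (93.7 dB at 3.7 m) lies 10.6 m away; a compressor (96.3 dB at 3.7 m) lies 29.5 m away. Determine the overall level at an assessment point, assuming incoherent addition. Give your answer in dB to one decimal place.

Apply inverse-square spreading to bring every level to the receiver, then sum 10^(L/10).
blower: 76.3 − 20·log₁₀(44.9/3.7) = 76.3 − 21.68 = 54.62 dB.
cooling tower: 93.7 − 20·log₁₀(10.6/3.7) = 93.7 − 9.14 = 84.56 dB.
compressor: 96.3 − 20·log₁₀(29.5/3.7) = 96.3 − 18.03 = 78.27 dB.
Σ 10^(L/10) = 3.530e+08 → L_total = 10·log₁₀(3.530e+08) = 85.48 dB.

85.5 dB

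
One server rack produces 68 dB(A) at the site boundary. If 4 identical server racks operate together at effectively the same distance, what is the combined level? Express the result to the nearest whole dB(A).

N identical incoherent sources raise the level by 10·log₁₀ N.
L_total = 68 + 10·log₁₀(4) = 68 + 6.021 = 74.02 dB(A).

74 dB(A)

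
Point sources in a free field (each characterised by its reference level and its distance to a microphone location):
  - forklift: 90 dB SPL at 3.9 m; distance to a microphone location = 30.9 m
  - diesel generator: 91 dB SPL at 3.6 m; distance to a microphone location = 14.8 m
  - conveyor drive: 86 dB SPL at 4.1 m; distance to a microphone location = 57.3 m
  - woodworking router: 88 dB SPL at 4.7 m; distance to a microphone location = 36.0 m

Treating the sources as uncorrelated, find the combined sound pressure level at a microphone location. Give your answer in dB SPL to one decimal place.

Propagate each source to the receiver with L = L_ref − 20·log₁₀(r/r_ref), then add intensities.
forklift: 90 − 20·log₁₀(30.9/3.9) = 90 − 17.98 = 72.02 dB SPL.
diesel generator: 91 − 20·log₁₀(14.8/3.6) = 91 − 12.28 = 78.72 dB SPL.
conveyor drive: 86 − 20·log₁₀(57.3/4.1) = 86 − 22.91 = 63.09 dB SPL.
woodworking router: 88 − 20·log₁₀(36.0/4.7) = 88 − 17.68 = 70.32 dB SPL.
Σ 10^(L/10) = 1.032e+08 → L_total = 10·log₁₀(1.032e+08) = 80.14 dB SPL.

80.1 dB SPL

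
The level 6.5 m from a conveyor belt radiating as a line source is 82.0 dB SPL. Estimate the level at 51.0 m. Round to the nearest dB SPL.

73 dB SPL

Cylindrical spreading from a line source gives a 10·log₁₀(r₂/r₁) drop.
L₂ = 82.0 − 10·log₁₀(51.0/6.5) = 82.0 − 8.947 = 73.05 dB SPL.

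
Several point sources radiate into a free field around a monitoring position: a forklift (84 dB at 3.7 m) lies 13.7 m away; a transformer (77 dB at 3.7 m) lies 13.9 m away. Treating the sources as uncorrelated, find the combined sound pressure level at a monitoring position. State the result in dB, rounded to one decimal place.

73.4 dB

First find each source's level at the receiver (point-source: −20·log₁₀(r/r_ref)), then combine on an intensity basis.
forklift: 84 − 20·log₁₀(13.7/3.7) = 84 − 11.37 = 72.63 dB.
transformer: 77 − 20·log₁₀(13.9/3.7) = 77 − 11.50 = 65.50 dB.
Σ 10^(L/10) = 2.187e+07 → L_total = 10·log₁₀(2.187e+07) = 73.40 dB.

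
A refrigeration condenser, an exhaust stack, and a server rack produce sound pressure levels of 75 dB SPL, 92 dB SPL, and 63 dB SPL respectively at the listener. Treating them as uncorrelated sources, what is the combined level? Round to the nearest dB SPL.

Incoherent sources combine by intensity addition: L_total = 10·log₁₀(Σ 10^(L_i/10)).
Σ 10^(L/10) = 10^(75/10) + 10^(92/10) + 10^(63/10) = 1.619e+09.
L_total = 10·log₁₀(1.619e+09) = 92.09 dB SPL.

92 dB SPL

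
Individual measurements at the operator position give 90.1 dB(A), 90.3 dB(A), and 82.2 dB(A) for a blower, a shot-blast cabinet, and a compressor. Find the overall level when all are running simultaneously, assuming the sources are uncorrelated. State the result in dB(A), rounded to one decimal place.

93.5 dB(A)

For uncorrelated sources the intensities add, so convert each level to linear form, sum, and take 10·log₁₀ of the total.
Σ 10^(L/10) = 10^(90.1/10) + 10^(90.3/10) + 10^(82.2/10) = 2.261e+09.
L_total = 10·log₁₀(2.261e+09) = 93.54 dB(A).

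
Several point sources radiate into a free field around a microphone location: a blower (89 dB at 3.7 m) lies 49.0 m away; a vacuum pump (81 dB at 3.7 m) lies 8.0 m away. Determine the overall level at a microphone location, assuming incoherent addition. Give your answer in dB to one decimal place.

Apply inverse-square spreading to bring every level to the receiver, then sum 10^(L/10).
blower: 89 − 20·log₁₀(49.0/3.7) = 89 − 22.44 = 66.56 dB.
vacuum pump: 81 − 20·log₁₀(8.0/3.7) = 81 − 6.70 = 74.30 dB.
Σ 10^(L/10) = 3.146e+07 → L_total = 10·log₁₀(3.146e+07) = 74.98 dB.

75.0 dB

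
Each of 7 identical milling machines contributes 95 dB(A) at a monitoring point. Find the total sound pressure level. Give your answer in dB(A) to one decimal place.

With 7 equal, uncorrelated contributions the intensity is 7× that of one unit, giving a rise of 10·log₁₀ 7.
L_total = 95 + 10·log₁₀(7) = 95 + 8.451 = 103.45 dB(A).

103.5 dB(A)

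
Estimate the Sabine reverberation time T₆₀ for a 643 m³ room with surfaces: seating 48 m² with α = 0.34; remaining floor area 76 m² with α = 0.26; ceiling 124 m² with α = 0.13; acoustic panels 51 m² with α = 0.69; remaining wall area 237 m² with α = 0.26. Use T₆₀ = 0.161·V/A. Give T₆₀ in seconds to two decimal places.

Summing Sᵢαᵢ: 48·0.34 + 76·0.26 + 124·0.13 + 51·0.69 + 237·0.26 = 149.01 m².
T₆₀ = 0.161 × 643 / 149.01 = 0.695 s.

0.69 s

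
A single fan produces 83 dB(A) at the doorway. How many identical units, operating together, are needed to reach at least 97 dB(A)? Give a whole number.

Need L₁ + 10·log₁₀ N ≥ 97, i.e. log₁₀ N ≥ 1.40.
N ≥ 10^(14.0/10) = 25.119, so N = 26.

26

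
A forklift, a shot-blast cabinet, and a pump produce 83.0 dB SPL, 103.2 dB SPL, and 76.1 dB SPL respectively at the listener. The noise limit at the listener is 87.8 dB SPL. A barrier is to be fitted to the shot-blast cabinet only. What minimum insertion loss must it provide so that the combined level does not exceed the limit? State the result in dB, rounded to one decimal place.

17.6 dB

The untreated sources together contribute 10^(83.0/10) + 10^(76.1/10) = 2.403e+08, i.e. 83.81 dB SPL.
The limit corresponds to 10^(87.8/10) = 6.026e+08; subtracting the fixed part leaves 3.623e+08 for the shot-blast cabinet, i.e. 85.59 dB SPL.
So the shot-blast cabinet must be reduced from 103.2 to 85.59 dB SPL: IL = 17.61 dB.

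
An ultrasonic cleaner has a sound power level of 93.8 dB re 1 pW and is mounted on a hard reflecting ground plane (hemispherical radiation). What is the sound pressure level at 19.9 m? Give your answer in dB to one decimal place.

59.8 dB

Free-field hemispherical radiation: L_p = L_w − 10·log₁₀(2π·r²), r = 19.9 m.
2π·r² = 2488 m², 10·log₁₀ of that is 33.959 dB.
L_p = 93.8 − 33.959 = 59.84 dB.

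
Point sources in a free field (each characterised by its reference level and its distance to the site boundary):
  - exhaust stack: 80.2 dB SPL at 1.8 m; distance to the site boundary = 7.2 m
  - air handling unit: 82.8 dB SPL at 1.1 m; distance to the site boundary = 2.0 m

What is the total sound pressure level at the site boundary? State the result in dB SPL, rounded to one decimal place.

Apply inverse-square spreading to bring every level to the receiver, then sum 10^(L/10).
exhaust stack: 80.2 − 20·log₁₀(7.2/1.8) = 80.2 − 12.04 = 68.16 dB SPL.
air handling unit: 82.8 − 20·log₁₀(2.0/1.1) = 82.8 − 5.19 = 77.61 dB SPL.
Σ 10^(L/10) = 6.418e+07 → L_total = 10·log₁₀(6.418e+07) = 78.07 dB SPL.

78.1 dB SPL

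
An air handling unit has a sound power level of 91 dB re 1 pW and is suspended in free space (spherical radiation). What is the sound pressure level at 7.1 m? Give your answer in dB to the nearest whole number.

63 dB

Free-field spherical radiation: L_p = L_w − 10·log₁₀(4π·r²), r = 7.1 m.
4π·r² = 633.5 m², 10·log₁₀ of that is 28.017 dB.
L_p = 91 − 28.017 = 62.98 dB.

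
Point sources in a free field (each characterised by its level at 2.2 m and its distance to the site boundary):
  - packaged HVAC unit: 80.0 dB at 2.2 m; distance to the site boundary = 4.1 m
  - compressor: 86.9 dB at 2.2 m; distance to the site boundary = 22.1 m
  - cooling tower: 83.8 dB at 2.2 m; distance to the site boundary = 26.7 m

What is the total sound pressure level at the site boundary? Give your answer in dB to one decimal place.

75.5 dB

First find each source's level at the receiver (point-source: −20·log₁₀(r/r_ref)), then combine on an intensity basis.
packaged HVAC unit: 80.0 − 20·log₁₀(4.1/2.2) = 80.0 − 5.41 = 74.59 dB.
compressor: 86.9 − 20·log₁₀(22.1/2.2) = 86.9 − 20.04 = 66.86 dB.
cooling tower: 83.8 − 20·log₁₀(26.7/2.2) = 83.8 − 21.68 = 62.12 dB.
Σ 10^(L/10) = 3.527e+07 → L_total = 10·log₁₀(3.527e+07) = 75.47 dB.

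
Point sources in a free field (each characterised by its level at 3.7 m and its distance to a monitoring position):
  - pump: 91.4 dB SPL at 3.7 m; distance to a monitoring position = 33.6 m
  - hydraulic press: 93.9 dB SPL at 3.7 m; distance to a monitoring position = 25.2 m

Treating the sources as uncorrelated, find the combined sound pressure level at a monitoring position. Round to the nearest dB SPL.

78 dB SPL

First find each source's level at the receiver (point-source: −20·log₁₀(r/r_ref)), then combine on an intensity basis.
pump: 91.4 − 20·log₁₀(33.6/3.7) = 91.4 − 19.16 = 72.24 dB SPL.
hydraulic press: 93.9 − 20·log₁₀(25.2/3.7) = 93.9 − 16.66 = 77.24 dB SPL.
Σ 10^(L/10) = 6.966e+07 → L_total = 10·log₁₀(6.966e+07) = 78.43 dB SPL.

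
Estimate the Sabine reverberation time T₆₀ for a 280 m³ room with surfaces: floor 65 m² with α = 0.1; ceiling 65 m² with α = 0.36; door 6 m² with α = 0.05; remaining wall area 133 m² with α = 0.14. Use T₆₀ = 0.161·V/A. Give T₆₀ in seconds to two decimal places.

Summing Sᵢαᵢ: 65·0.1 + 65·0.36 + 6·0.05 + 133·0.14 = 48.82 m².
T₆₀ = 0.161 × 280 / 48.82 = 0.923 s.

0.92 s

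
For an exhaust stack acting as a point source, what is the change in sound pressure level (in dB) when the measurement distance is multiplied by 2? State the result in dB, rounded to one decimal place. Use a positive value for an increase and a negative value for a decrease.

-6.0 dB

A point source loses 6 dB per doubling of distance; generally ΔL = −20·log₁₀(r₂/r₁).
ΔL = −20·log₁₀(2) = -6.02 dB.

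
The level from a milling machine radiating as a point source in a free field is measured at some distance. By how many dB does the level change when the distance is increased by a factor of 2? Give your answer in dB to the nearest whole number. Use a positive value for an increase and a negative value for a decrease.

-6 dB

Point-source spreading: ΔL = −20·log₁₀(r₂/r₁).
ΔL = −20·log₁₀(2) = -6.02 dB.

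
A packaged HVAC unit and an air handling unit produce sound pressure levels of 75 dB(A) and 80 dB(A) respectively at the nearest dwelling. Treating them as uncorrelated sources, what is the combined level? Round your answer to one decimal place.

81.2 dB(A)

For uncorrelated sources the intensities add, so convert each level to linear form, sum, and take 10·log₁₀ of the total.
Σ 10^(L/10) = 10^(75/10) + 10^(80/10) = 1.316e+08.
L_total = 10·log₁₀(1.316e+08) = 81.19 dB(A).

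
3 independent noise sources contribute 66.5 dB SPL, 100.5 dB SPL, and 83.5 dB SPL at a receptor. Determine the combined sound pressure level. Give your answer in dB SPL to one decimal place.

Incoherent sources combine by intensity addition: L_total = 10·log₁₀(Σ 10^(L_i/10)).
Σ 10^(L/10) = 10^(66.5/10) + 10^(100.5/10) + 10^(83.5/10) = 1.145e+10.
L_total = 10·log₁₀(1.145e+10) = 100.59 dB SPL.

100.6 dB SPL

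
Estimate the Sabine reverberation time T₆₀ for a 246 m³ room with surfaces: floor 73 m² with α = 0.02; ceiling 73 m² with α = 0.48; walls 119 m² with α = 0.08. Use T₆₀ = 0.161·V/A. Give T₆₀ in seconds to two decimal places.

0.86 s

Summing Sᵢαᵢ: 73·0.02 + 73·0.48 + 119·0.08 = 46.02 m².
T₆₀ = 0.161·V/A = 0.161·246/46.02 = 0.861 s.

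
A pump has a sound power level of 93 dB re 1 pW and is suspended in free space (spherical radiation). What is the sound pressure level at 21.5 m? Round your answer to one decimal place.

L_p = L_w − 10·log₁₀(4π·r²) with r = 21.5 m.
4π·r² = 5809 m², 10·log₁₀ of that is 37.641 dB.
L_p = 93 − 37.641 = 55.36 dB.

55.4 dB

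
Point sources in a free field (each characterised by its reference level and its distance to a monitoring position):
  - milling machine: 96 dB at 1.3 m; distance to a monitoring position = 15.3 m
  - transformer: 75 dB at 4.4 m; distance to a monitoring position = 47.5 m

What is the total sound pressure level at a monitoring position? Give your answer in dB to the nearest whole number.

75 dB

Apply inverse-square spreading to bring every level to the receiver, then sum 10^(L/10).
milling machine: 96 − 20·log₁₀(15.3/1.3) = 96 − 21.41 = 74.59 dB.
transformer: 75 − 20·log₁₀(47.5/4.4) = 75 − 20.66 = 54.34 dB.
Σ 10^(L/10) = 2.901e+07 → L_total = 10·log₁₀(2.901e+07) = 74.63 dB.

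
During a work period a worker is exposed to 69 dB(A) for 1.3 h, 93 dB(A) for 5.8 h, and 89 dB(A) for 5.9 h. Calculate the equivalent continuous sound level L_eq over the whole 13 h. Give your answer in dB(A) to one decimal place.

91.0 dB(A)

L_eq = 10·log₁₀[(1/T)·Σ tᵢ·10^(Lᵢ/10)] with T = 13 h.
Σ tᵢ·10^(Lᵢ/10) = 1.3·10^(69/10) + 5.8·10^(93/10) + 5.9·10^(89/10) = 1.627e+10.
L_eq = 10·log₁₀(1.627e+10/13) = 90.97 dB(A).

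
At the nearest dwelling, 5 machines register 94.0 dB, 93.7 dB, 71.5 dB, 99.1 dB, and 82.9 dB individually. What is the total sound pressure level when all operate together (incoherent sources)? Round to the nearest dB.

For uncorrelated sources the intensities add, so convert each level to linear form, sum, and take 10·log₁₀ of the total.
Σ 10^(L/10) = 10^(94.0/10) + 10^(93.7/10) + 10^(71.5/10) + 10^(99.1/10) + 10^(82.9/10) = 1.319e+10.
L_total = 10·log₁₀(1.319e+10) = 101.20 dB.

101 dB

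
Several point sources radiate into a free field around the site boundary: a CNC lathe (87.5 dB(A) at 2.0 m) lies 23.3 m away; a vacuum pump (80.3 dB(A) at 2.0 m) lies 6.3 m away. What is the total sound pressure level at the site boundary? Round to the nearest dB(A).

First find each source's level at the receiver (point-source: −20·log₁₀(r/r_ref)), then combine on an intensity basis.
CNC lathe: 87.5 − 20·log₁₀(23.3/2.0) = 87.5 − 21.33 = 66.17 dB(A).
vacuum pump: 80.3 − 20·log₁₀(6.3/2.0) = 80.3 − 9.97 = 70.33 dB(A).
Σ 10^(L/10) = 1.494e+07 → L_total = 10·log₁₀(1.494e+07) = 71.74 dB(A).

72 dB(A)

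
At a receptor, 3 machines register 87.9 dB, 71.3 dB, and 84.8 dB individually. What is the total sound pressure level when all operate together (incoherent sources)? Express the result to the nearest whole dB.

For uncorrelated sources the intensities add, so convert each level to linear form, sum, and take 10·log₁₀ of the total.
Σ 10^(L/10) = 10^(87.9/10) + 10^(71.3/10) + 10^(84.8/10) = 9.321e+08.
L_total = 10·log₁₀(9.321e+08) = 89.69 dB.

90 dB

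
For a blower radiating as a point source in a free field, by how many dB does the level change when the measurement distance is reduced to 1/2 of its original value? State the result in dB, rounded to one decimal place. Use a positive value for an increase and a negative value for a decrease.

+6.0 dB

A point source loses 6 dB per doubling of distance; generally ΔL = −20·log₁₀(r₂/r₁).
ΔL = −20·log₁₀(0.5) = +6.02 dB.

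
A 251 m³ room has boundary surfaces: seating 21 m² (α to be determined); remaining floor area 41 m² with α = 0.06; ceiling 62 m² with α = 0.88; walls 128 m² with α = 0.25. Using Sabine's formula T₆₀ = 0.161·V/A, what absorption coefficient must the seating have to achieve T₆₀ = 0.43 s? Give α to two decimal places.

A = 0.161·V/T₆₀ = 0.161·251/0.43 = 93.98 m² sabins.
Absorption from the other surfaces = 41·0.06 + 62·0.88 + 128·0.25 = 89.02 m², so the seating must supply 4.96 m² over 21 m².
α = 4.96/21 = 0.236.

0.24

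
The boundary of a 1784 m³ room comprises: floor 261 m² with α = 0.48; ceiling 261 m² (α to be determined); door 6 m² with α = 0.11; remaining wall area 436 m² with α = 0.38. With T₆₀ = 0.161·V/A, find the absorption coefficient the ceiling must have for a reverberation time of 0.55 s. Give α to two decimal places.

From T₆₀ = 0.161·V/A, the target T₆₀ = 0.55 s needs A = 0.161·1784/0.55 = 522.23 m².
Absorption from the other surfaces = 261·0.48 + 6·0.11 + 436·0.38 = 291.62 m², so the ceiling must supply 230.61 m² over 261 m².
α = 230.61/261 = 0.884.

0.88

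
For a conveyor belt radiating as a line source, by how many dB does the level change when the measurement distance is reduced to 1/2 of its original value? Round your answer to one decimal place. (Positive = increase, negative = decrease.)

Line-source spreading: ΔL = −10·log₁₀(r₂/r₁).
ΔL = −10·log₁₀(0.5) = +3.01 dB.

+3.0 dB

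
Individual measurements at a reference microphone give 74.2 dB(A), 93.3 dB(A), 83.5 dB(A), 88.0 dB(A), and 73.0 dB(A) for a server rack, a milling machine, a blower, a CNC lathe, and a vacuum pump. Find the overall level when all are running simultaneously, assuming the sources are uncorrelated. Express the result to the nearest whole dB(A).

95 dB(A)

For uncorrelated sources the intensities add, so convert each level to linear form, sum, and take 10·log₁₀ of the total.
Σ 10^(L/10) = 10^(74.2/10) + 10^(93.3/10) + 10^(83.5/10) + 10^(88.0/10) + 10^(73.0/10) = 3.039e+09.
L_total = 10·log₁₀(3.039e+09) = 94.83 dB(A).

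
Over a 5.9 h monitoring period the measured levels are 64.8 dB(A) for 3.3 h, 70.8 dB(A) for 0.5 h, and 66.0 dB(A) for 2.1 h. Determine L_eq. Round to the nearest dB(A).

The energy average is taken in the linear domain: L_eq = 10·log₁₀[(Σ tᵢ·10^(Lᵢ/10))/T], T = 5.9 h.
Σ tᵢ·10^(Lᵢ/10) = 3.3·10^(64.8/10) + 0.5·10^(70.8/10) + 2.1·10^(66.0/10) = 2.434e+07.
L_eq = 10·log₁₀(2.434e+07/5.9) = 66.15 dB(A).

66 dB(A)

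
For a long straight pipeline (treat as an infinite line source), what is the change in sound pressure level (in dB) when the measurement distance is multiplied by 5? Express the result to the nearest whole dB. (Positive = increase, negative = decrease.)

-7 dB

A line source loses 3 dB per doubling of distance; generally ΔL = −10·log₁₀(r₂/r₁).
ΔL = −10·log₁₀(5) = -6.99 dB.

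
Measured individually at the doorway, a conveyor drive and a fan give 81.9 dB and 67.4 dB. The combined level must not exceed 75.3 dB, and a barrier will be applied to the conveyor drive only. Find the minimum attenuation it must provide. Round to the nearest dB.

7 dB

Everything except the conveyor drive sums to 10^(67.4/10) = 5.495e+06 in linear terms, 67.40 dB.
To meet 75.3 dB overall, the treated conveyor drive may contribute at most 10^(75.3/10) − 5.495e+06 = 2.839e+07, i.e. 74.53 dB.
So the conveyor drive must be reduced from 81.9 to 74.53 dB: IL = 7.37 dB.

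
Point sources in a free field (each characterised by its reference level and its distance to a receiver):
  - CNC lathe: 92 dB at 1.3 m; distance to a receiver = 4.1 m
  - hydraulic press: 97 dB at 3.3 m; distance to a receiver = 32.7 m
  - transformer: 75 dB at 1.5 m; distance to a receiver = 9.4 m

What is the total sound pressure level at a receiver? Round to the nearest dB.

83 dB

Apply inverse-square spreading to bring every level to the receiver, then sum 10^(L/10).
CNC lathe: 92 − 20·log₁₀(4.1/1.3) = 92 − 9.98 = 82.02 dB.
hydraulic press: 97 − 20·log₁₀(32.7/3.3) = 97 − 19.92 = 77.08 dB.
transformer: 75 − 20·log₁₀(9.4/1.5) = 75 − 15.94 = 59.06 dB.
Σ 10^(L/10) = 2.112e+08 → L_total = 10·log₁₀(2.112e+08) = 83.25 dB.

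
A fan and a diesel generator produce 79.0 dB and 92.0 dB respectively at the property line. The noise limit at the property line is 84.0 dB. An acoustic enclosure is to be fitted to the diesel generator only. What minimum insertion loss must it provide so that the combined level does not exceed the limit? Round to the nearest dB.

10 dB

The untreated sources together contribute 10^(79.0/10) = 7.943e+07, i.e. 79.00 dB.
To meet 84.0 dB overall, the treated diesel generator may contribute at most 10^(84.0/10) − 7.943e+07 = 1.718e+08, i.e. 82.35 dB.
Required insertion loss = 92.0 − 82.35 = 9.65 dB.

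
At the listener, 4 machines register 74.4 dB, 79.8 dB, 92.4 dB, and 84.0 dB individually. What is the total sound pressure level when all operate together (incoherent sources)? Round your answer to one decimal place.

For uncorrelated sources the intensities add, so convert each level to linear form, sum, and take 10·log₁₀ of the total.
Σ 10^(L/10) = 10^(74.4/10) + 10^(79.8/10) + 10^(92.4/10) + 10^(84.0/10) = 2.112e+09.
L_total = 10·log₁₀(2.112e+09) = 93.25 dB.

93.2 dB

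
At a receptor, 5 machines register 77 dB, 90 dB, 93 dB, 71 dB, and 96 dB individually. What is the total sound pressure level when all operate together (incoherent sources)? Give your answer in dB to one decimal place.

For uncorrelated sources the intensities add, so convert each level to linear form, sum, and take 10·log₁₀ of the total.
Σ 10^(L/10) = 10^(77/10) + 10^(90/10) + 10^(93/10) + 10^(71/10) + 10^(96/10) = 7.039e+09.
L_total = 10·log₁₀(7.039e+09) = 98.48 dB.

98.5 dB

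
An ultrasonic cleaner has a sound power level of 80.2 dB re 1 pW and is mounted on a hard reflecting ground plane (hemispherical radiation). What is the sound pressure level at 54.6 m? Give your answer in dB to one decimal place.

37.5 dB

L_p = L_w − 10·log₁₀(2π·r²) with r = 54.6 m.
2π·r² = 1.873e+04 m², 10·log₁₀ of that is 42.726 dB.
L_p = 80.2 − 42.726 = 37.47 dB.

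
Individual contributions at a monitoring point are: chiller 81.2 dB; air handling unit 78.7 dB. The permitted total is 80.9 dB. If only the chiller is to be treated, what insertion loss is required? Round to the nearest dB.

4 dB

Fixed contribution from the other source: Σ 10^(L/10) = 10^(78.7/10) = 7.413e+07 (78.70 dB).
The limit corresponds to 10^(80.9/10) = 1.230e+08; subtracting the fixed part leaves 4.890e+07 for the chiller, i.e. 76.89 dB.
Required insertion loss = 81.2 − 76.89 = 4.31 dB.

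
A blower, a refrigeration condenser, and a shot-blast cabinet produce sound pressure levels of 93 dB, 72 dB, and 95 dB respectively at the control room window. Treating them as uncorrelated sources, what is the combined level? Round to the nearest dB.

97 dB

For uncorrelated sources the intensities add, so convert each level to linear form, sum, and take 10·log₁₀ of the total.
Σ 10^(L/10) = 10^(93/10) + 10^(72/10) + 10^(95/10) = 5.173e+09.
L_total = 10·log₁₀(5.173e+09) = 97.14 dB.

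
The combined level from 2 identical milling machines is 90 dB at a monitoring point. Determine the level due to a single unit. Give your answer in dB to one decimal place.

87.0 dB

2 equal contributions raise the level by 10·log₁₀ 2 = 3.010 dB, so each unit alone gives 90 − 3.010.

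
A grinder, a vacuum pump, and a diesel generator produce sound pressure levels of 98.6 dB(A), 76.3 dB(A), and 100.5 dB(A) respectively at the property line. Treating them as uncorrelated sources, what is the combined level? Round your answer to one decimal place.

102.7 dB(A)

Incoherent sources combine by intensity addition: L_total = 10·log₁₀(Σ 10^(L_i/10)).
Σ 10^(L/10) = 10^(98.6/10) + 10^(76.3/10) + 10^(100.5/10) = 1.851e+10.
L_total = 10·log₁₀(1.851e+10) = 102.67 dB(A).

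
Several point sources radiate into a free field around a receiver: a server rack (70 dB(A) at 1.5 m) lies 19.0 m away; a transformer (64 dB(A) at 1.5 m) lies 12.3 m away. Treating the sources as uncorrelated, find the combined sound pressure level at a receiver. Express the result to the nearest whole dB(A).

50 dB(A)

Apply inverse-square spreading to bring every level to the receiver, then sum 10^(L/10).
server rack: 70 − 20·log₁₀(19.0/1.5) = 70 − 22.05 = 47.95 dB(A).
transformer: 64 − 20·log₁₀(12.3/1.5) = 64 − 18.28 = 45.72 dB(A).
Σ 10^(L/10) = 9.968e+04 → L_total = 10·log₁₀(9.968e+04) = 49.99 dB(A).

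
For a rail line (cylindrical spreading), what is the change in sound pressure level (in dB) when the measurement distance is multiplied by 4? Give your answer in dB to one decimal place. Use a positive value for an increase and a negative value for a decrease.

With cylindrical spreading the level changes by −10·log₁₀(r₂/r₁).
ΔL = −10·log₁₀(4) = -6.02 dB.

-6.0 dB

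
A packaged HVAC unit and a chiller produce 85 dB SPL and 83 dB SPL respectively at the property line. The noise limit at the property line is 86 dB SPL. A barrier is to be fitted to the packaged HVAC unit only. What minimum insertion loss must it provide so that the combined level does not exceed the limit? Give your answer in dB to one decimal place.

Fixed contribution from the other source: Σ 10^(L/10) = 10^(83/10) = 1.995e+08 (83.00 dB SPL).
To meet 86 dB SPL overall, the treated packaged HVAC unit may contribute at most 10^(86/10) − 1.995e+08 = 1.986e+08, i.e. 82.98 dB SPL.
Required insertion loss = 85 − 82.98 = 2.02 dB.

2.0 dB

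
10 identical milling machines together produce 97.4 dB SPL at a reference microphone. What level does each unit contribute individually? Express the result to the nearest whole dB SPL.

87 dB SPL

For N identical incoherent sources L_total = L₁ + 10·log₁₀ N, so L₁ = 97.4 − 10·log₁₀(10) = 97.4 − 10.000.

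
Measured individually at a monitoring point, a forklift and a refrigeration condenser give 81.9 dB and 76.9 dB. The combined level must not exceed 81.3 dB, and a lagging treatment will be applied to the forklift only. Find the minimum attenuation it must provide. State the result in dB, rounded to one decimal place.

2.6 dB

Everything except the forklift sums to 10^(76.9/10) = 4.898e+07 in linear terms, 76.90 dB.
The limit corresponds to 10^(81.3/10) = 1.349e+08; subtracting the fixed part leaves 8.592e+07 for the forklift, i.e. 79.34 dB.
Required insertion loss = 81.9 − 79.34 = 2.56 dB.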